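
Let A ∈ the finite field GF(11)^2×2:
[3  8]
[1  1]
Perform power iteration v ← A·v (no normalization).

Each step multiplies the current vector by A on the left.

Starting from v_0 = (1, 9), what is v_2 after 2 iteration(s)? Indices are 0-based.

v_0 = (1, 9).
v_1 = A·v_0 = (9, 10).
v_2 = A·v_1 = (8, 8).

v_2 = (8, 8)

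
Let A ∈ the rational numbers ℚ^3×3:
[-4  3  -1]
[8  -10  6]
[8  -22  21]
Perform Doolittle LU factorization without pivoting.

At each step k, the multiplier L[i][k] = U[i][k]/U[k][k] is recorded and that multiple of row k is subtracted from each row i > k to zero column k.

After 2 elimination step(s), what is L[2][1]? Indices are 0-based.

L[2][1] = 4

[col 0] pivot -4
  R1 -= -2*R0 → (0, -4, 4)  (L[1][0] := -2)
  R2 -= -2*R0 → (0, -16, 19)  (L[2][0] := -2)
[col 1] pivot -4
  R2 -= 4*R1 → (0, 0, 3)  (L[2][1] := 4)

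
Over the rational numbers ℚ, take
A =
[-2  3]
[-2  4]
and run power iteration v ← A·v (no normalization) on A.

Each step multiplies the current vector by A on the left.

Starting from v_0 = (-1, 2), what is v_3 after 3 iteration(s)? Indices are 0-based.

v_0 = (-1, 2).
v_1 = A·v_0 = (8, 10).
v_2 = A·v_1 = (14, 24).
v_3 = A·v_2 = (44, 68).

v_3 = (44, 68)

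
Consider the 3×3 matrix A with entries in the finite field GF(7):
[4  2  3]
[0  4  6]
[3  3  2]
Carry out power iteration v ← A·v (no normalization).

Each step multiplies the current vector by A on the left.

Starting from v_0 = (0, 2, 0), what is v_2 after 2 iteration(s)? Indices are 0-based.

v_2 = (1, 5, 6)

v_0 = (0, 2, 0).
v_1 = A·v_0 = (4, 1, 6).
v_2 = A·v_1 = (1, 5, 6).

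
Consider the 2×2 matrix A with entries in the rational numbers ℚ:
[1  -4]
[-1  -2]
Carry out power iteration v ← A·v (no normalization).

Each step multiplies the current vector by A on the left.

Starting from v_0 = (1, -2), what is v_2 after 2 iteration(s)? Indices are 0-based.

v_0 = (1, -2).
v_1 = A·v_0 = (9, 3).
v_2 = A·v_1 = (-3, -15).

v_2 = (-3, -15)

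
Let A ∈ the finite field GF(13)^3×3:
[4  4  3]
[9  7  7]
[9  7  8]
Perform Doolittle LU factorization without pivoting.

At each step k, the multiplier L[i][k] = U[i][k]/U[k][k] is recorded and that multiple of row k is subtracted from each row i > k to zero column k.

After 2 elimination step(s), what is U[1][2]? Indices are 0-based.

U[1][2] = 10

[col 0] pivot 4
  R1 -= 12*R0 → (0, 11, 10)  (L[1][0] := 12)
  R2 -= 12*R0 → (0, 11, 11)  (L[2][0] := 12)
[col 1] pivot 11
  R2 -= 1*R1 → (0, 0, 1)  (L[2][1] := 1)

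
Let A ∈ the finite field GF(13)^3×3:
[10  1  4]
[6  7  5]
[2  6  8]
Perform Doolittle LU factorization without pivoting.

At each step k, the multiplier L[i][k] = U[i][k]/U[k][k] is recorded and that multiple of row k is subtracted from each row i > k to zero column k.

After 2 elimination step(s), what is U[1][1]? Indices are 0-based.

k=0: U[0][0]=10
  eliminate (1,0): mult=11, new row 1: (0, 9, 0); set L[1][0]=11
  eliminate (2,0): mult=8, new row 2: (0, 11, 2); set L[2][0]=8
k=1: U[1][1]=9
  eliminate (2,1): mult=7, new row 2: (0, 0, 2); set L[2][1]=7

U[1][1] = 9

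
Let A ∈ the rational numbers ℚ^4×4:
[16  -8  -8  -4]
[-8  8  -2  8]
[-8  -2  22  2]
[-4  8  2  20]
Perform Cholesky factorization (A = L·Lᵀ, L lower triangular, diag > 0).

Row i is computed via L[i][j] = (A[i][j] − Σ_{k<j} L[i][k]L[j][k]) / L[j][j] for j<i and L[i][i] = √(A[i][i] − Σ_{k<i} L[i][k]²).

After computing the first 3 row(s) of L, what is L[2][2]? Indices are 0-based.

Step 1: L[0][0] = √(16) = 4.
  L[1][0] = (-8) / L[0][0] = -2.
Step 2: L[1][1] = √(4) = 2.
  L[2][0] = (-8) / L[0][0] = -2.
  L[2][1] = (-6) / L[1][1] = -3.
Step 3: L[2][2] = √(9) = 3.

L[2][2] = 3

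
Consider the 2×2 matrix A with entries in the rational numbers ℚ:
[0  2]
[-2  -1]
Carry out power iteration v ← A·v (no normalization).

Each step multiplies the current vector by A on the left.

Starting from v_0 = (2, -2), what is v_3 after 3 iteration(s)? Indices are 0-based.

v_0 = (2, -2).
v_1 = A·v_0 = (-4, -2).
v_2 = A·v_1 = (-4, 10).
v_3 = A·v_2 = (20, -2).

v_3 = (20, -2)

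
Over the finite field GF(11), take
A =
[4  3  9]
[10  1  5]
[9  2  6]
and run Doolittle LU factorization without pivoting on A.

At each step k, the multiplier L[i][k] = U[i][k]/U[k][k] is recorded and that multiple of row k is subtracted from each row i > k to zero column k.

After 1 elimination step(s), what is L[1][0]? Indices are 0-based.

L[1][0] = 8

Step 1: pivot at (0,0) is 4.
  row1 ← row1 − (8)·row0  ⇒  L[1][0]=8, U row1=(0, 10, 10)
  row2 ← row2 − (5)·row0  ⇒  L[2][0]=5, U row2=(0, 9, 5)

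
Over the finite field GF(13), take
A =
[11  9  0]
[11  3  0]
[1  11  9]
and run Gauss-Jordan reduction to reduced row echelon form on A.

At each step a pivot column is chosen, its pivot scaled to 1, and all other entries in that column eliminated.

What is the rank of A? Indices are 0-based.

[1] R0 /= 11  ⇒  (1, 2, 0)
     R1 -= 11·R0  ⇒  (0, 7, 0)
     R2 -= 1·R0  ⇒  (0, 9, 9)
[2] R1 /= 7  ⇒  (0, 1, 0)
     R0 -= 2·R1  ⇒  (1, 0, 0)
     R2 -= 9·R1  ⇒  (0, 0, 9)
[3] R2 /= 9  ⇒  (0, 0, 1)

rank = 3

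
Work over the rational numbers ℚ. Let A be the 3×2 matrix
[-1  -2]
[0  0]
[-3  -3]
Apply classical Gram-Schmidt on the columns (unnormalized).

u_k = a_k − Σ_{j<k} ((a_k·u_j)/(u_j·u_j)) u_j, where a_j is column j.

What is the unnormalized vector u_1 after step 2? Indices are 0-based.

Step 1: u_0 = a_0 = (-1, 0, -3).
Step 2: u_1 = a_1 − (11/10)·u_0 = (-9/10, 0, 3/10).

u_1 = (-9/10, 0, 3/10)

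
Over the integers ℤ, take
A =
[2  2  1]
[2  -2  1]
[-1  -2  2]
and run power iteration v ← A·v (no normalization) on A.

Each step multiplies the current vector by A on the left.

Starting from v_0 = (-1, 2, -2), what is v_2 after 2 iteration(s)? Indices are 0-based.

v_2 = (-23, 9, 2)

v_0 = (-1, 2, -2).
v_1 = A·v_0 = (0, -8, -7).
v_2 = A·v_1 = (-23, 9, 2).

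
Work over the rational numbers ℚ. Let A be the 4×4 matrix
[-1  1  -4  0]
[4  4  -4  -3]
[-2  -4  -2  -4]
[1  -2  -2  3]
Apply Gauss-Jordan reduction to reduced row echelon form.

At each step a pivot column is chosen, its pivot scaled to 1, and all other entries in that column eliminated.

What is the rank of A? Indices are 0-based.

rank = 4

step 1: normalize row 0 (÷-1) = (1, -1, 4, 0)
  row 1: subtract 4×row0 = (0, 8, -20, -3)
  row 2: subtract -2×row0 = (0, -6, 6, -4)
  row 3: subtract 1×row0 = (0, -1, -6, 3)
step 2: normalize row 1 (÷8) = (0, 1, -5/2, -3/8)
  row 0: subtract -1×row1 = (1, 0, 3/2, -3/8)
  row 2: subtract -6×row1 = (0, 0, -9, -25/4)
  row 3: subtract -1×row1 = (0, 0, -17/2, 21/8)
step 3: normalize row 2 (÷-9) = (0, 0, 1, 25/36)
  row 0: subtract 3/2×row2 = (1, 0, 0, -17/12)
  row 1: subtract -5/2×row2 = (0, 1, 0, 49/36)
  row 3: subtract -17/2×row2 = (0, 0, 0, 307/36)
step 4: normalize row 3 (÷307/36) = (0, 0, 0, 1)
  row 0: subtract -17/12×row3 = (1, 0, 0, 0)
  row 1: subtract 49/36×row3 = (0, 1, 0, 0)
  row 2: subtract 25/36×row3 = (0, 0, 1, 0)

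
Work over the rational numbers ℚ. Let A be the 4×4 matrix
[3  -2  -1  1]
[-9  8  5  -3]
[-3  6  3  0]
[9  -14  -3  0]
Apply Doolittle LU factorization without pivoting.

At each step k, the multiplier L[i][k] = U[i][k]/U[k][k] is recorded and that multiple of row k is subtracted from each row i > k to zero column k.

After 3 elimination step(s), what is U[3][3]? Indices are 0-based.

U[3][3] = 1

[col 0] pivot 3
  R1 -= -3*R0 → (0, 2, 2, 0)  (L[1][0] := -3)
  R2 -= -1*R0 → (0, 4, 2, 1)  (L[2][0] := -1)
  R3 -= 3*R0 → (0, -8, 0, -3)  (L[3][0] := 3)
[col 1] pivot 2
  R2 -= 2*R1 → (0, 0, -2, 1)  (L[2][1] := 2)
  R3 -= -4*R1 → (0, 0, 8, -3)  (L[3][1] := -4)
[col 2] pivot -2
  R3 -= -4*R2 → (0, 0, 0, 1)  (L[3][2] := -4)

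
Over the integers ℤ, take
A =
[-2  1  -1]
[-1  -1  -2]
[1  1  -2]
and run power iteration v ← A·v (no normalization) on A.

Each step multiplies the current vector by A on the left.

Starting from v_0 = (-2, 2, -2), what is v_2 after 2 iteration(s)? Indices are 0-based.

v_0 = (-2, 2, -2).
v_1 = A·v_0 = (8, 4, 4).
v_2 = A·v_1 = (-16, -20, 4).

v_2 = (-16, -20, 4)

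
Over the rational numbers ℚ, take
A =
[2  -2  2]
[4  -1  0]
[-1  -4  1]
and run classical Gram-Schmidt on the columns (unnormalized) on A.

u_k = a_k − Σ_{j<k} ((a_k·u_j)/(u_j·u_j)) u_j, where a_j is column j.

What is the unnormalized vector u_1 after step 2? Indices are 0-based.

Step 1: u_0 = a_0 = (2, 4, -1).
Step 2: u_1 = a_1 − (-4/21)·u_0 = (-34/21, -5/21, -88/21).

u_1 = (-34/21, -5/21, -88/21)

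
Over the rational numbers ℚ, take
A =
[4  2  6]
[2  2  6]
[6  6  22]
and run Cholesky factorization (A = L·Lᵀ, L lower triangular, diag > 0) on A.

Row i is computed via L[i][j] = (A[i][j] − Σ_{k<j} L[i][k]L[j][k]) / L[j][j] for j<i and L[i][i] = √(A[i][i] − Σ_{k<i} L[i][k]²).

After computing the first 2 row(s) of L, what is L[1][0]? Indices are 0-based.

L[1][0] = 1

Step 1: L[0][0] = √(4) = 2.
  L[1][0] = (2) / L[0][0] = 1.
Step 2: L[1][1] = √(1) = 1.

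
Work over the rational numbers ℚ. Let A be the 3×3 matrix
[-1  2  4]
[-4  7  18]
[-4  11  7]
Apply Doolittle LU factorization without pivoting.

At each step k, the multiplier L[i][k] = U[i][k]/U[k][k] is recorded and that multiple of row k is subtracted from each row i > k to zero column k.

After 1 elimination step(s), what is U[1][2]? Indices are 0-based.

Step 1: pivot at (0,0) is -1.
  row1 ← row1 − (4)·row0  ⇒  L[1][0]=4, U row1=(0, -1, 2)
  row2 ← row2 − (4)·row0  ⇒  L[2][0]=4, U row2=(0, 3, -9)

U[1][2] = 2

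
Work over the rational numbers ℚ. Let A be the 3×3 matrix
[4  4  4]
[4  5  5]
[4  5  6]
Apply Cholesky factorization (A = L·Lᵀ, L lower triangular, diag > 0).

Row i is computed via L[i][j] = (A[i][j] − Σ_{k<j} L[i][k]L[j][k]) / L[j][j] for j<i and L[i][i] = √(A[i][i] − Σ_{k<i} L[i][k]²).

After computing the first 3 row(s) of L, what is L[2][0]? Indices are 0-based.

L[2][0] = 2

Step 1: L[0][0] = √(4) = 2.
  L[1][0] = (4) / L[0][0] = 2.
Step 2: L[1][1] = √(1) = 1.
  L[2][0] = (4) / L[0][0] = 2.
  L[2][1] = (1) / L[1][1] = 1.
Step 3: L[2][2] = √(1) = 1.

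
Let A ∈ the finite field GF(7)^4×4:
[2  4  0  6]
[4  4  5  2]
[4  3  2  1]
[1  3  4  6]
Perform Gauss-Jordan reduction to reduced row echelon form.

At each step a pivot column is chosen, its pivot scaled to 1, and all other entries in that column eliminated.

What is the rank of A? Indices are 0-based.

step 1: normalize row 0 (÷2) = (1, 2, 0, 3)
  row 1: subtract 4×row0 = (0, 3, 5, 4)
  row 2: subtract 4×row0 = (0, 2, 2, 3)
  row 3: subtract 1×row0 = (0, 1, 4, 3)
step 2: normalize row 1 (÷3) = (0, 1, 4, 6)
  row 0: subtract 2×row1 = (1, 0, 6, 5)
  row 2: subtract 2×row1 = (0, 0, 1, 5)
  row 3: subtract 1×row1 = (0, 0, 0, 4)
step 3: normalize row 2 (÷1) = (0, 0, 1, 5)
  row 0: subtract 6×row2 = (1, 0, 0, 3)
  row 1: subtract 4×row2 = (0, 1, 0, 0)
step 4: normalize row 3 (÷4) = (0, 0, 0, 1)
  row 0: subtract 3×row3 = (1, 0, 0, 0)
  row 2: subtract 5×row3 = (0, 0, 1, 0)

rank = 4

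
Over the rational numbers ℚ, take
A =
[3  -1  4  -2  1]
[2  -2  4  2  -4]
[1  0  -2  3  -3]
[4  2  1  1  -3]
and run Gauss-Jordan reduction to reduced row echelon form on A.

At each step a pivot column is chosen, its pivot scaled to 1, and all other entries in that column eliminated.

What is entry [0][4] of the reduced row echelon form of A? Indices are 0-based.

[1] R0 /= 3  ⇒  (1, -1/3, 4/3, -2/3, 1/3)
     R1 -= 2·R0  ⇒  (0, -4/3, 4/3, 10/3, -14/3)
     R2 -= 1·R0  ⇒  (0, 1/3, -10/3, 11/3, -10/3)
     R3 -= 4·R0  ⇒  (0, 10/3, -13/3, 11/3, -13/3)
[2] R1 /= -4/3  ⇒  (0, 1, -1, -5/2, 7/2)
     R0 -= -1/3·R1  ⇒  (1, 0, 1, -3/2, 3/2)
     R2 -= 1/3·R1  ⇒  (0, 0, -3, 9/2, -9/2)
     R3 -= 10/3·R1  ⇒  (0, 0, -1, 12, -16)
[3] R2 /= -3  ⇒  (0, 0, 1, -3/2, 3/2)
     R0 -= 1·R2  ⇒  (1, 0, 0, 0, 0)
     R1 -= -1·R2  ⇒  (0, 1, 0, -4, 5)
     R3 -= -1·R2  ⇒  (0, 0, 0, 21/2, -29/2)
[4] R3 /= 21/2  ⇒  (0, 0, 0, 1, -29/21)
     R1 -= -4·R3  ⇒  (0, 1, 0, 0, -11/21)
     R2 -= -3/2·R3  ⇒  (0, 0, 1, 0, -4/7)

M[0][4] = 0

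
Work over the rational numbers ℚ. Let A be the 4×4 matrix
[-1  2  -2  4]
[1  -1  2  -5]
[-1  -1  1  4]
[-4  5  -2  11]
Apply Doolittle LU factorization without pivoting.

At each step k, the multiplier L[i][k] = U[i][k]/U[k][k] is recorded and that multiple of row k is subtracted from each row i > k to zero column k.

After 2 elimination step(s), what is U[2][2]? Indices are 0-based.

k=0: U[0][0]=-1
  eliminate (1,0): mult=-1, new row 1: (0, 1, 0, -1); set L[1][0]=-1
  eliminate (2,0): mult=1, new row 2: (0, -3, 3, 0); set L[2][0]=1
  eliminate (3,0): mult=4, new row 3: (0, -3, 6, -5); set L[3][0]=4
k=1: U[1][1]=1
  eliminate (2,1): mult=-3, new row 2: (0, 0, 3, -3); set L[2][1]=-3
  eliminate (3,1): mult=-3, new row 3: (0, 0, 6, -8); set L[3][1]=-3

U[2][2] = 3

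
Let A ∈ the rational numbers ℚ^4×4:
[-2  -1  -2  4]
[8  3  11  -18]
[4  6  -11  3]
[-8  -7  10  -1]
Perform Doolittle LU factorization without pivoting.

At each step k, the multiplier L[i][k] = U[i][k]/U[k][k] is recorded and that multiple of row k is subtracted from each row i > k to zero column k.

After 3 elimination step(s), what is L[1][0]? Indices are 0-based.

Step 1: pivot at (0,0) is -2.
  row1 ← row1 − (-4)·row0  ⇒  L[1][0]=-4, U row1=(0, -1, 3, -2)
  row2 ← row2 − (-2)·row0  ⇒  L[2][0]=-2, U row2=(0, 4, -15, 11)
  row3 ← row3 − (4)·row0  ⇒  L[3][0]=4, U row3=(0, -3, 18, -17)
Step 2: pivot at (1,1) is -1.
  row2 ← row2 − (-4)·row1  ⇒  L[2][1]=-4, U row2=(0, 0, -3, 3)
  row3 ← row3 − (3)·row1  ⇒  L[3][1]=3, U row3=(0, 0, 9, -11)
Step 3: pivot at (2,2) is -3.
  row3 ← row3 − (-3)·row2  ⇒  L[3][2]=-3, U row3=(0, 0, 0, -2)

L[1][0] = -4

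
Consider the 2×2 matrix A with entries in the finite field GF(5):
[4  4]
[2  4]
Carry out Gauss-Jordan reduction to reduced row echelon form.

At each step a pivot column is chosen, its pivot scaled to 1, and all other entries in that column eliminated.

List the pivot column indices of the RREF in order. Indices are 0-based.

pivot columns: 0, 1

[1] R0 /= 4  ⇒  (1, 1)
     R1 -= 2·R0  ⇒  (0, 2)
[2] R1 /= 2  ⇒  (0, 1)
     R0 -= 1·R1  ⇒  (1, 0)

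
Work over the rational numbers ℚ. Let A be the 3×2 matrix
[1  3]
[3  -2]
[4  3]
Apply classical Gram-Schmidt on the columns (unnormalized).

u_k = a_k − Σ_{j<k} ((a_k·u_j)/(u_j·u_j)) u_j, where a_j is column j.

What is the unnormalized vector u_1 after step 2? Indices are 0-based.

u_1 = (69/26, -79/26, 21/13)

Step 1: u_0 = a_0 = (1, 3, 4).
Step 2: u_1 = a_1 − (9/26)·u_0 = (69/26, -79/26, 21/13).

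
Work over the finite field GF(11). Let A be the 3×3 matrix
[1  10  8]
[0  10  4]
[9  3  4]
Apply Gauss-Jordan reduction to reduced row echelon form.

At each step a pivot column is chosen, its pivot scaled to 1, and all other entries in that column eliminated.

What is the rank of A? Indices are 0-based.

rank = 3

[1] R0 /= 1  ⇒  (1, 10, 8)
     R2 -= 9·R0  ⇒  (0, 1, 9)
[2] R1 /= 10  ⇒  (0, 1, 7)
     R0 -= 10·R1  ⇒  (1, 0, 4)
     R2 -= 1·R1  ⇒  (0, 0, 2)
[3] R2 /= 2  ⇒  (0, 0, 1)
     R0 -= 4·R2  ⇒  (1, 0, 0)
     R1 -= 7·R2  ⇒  (0, 1, 0)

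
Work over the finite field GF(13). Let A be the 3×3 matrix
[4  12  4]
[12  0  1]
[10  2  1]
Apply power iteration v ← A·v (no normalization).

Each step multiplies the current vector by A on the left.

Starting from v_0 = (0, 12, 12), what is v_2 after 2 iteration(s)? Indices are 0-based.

v_0 = (0, 12, 12).
v_1 = A·v_0 = (10, 12, 10).
v_2 = A·v_1 = (3, 0, 4).

v_2 = (3, 0, 4)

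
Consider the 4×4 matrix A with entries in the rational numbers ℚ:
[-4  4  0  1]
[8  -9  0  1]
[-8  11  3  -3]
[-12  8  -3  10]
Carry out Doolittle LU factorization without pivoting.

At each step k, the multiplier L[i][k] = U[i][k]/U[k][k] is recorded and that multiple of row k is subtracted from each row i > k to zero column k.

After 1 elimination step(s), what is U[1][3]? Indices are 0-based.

Step 1: pivot at (0,0) is -4.
  row1 ← row1 − (-2)·row0  ⇒  L[1][0]=-2, U row1=(0, -1, 0, 3)
  row2 ← row2 − (2)·row0  ⇒  L[2][0]=2, U row2=(0, 3, 3, -5)
  row3 ← row3 − (3)·row0  ⇒  L[3][0]=3, U row3=(0, -4, -3, 7)

U[1][3] = 3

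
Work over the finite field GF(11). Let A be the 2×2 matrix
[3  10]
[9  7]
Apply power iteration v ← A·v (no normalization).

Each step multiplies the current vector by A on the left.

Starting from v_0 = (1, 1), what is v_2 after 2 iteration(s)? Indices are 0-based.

v_2 = (1, 9)

v_0 = (1, 1).
v_1 = A·v_0 = (2, 5).
v_2 = A·v_1 = (1, 9).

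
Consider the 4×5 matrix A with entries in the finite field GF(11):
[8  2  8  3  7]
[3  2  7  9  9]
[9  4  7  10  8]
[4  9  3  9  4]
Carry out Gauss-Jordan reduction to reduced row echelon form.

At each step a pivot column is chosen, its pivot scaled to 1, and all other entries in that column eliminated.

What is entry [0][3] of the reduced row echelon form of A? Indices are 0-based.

M[0][3] = 1

[1] R0 /= 8  ⇒  (1, 3, 1, 10, 5)
     R1 -= 3·R0  ⇒  (0, 4, 4, 1, 5)
     R2 -= 9·R0  ⇒  (0, 10, 9, 8, 7)
     R3 -= 4·R0  ⇒  (0, 8, 10, 2, 6)
[2] R1 /= 4  ⇒  (0, 1, 1, 3, 4)
     R0 -= 3·R1  ⇒  (1, 0, 9, 1, 4)
     R2 -= 10·R1  ⇒  (0, 0, 10, 0, 0)
     R3 -= 8·R1  ⇒  (0, 0, 2, 0, 7)
[3] R2 /= 10  ⇒  (0, 0, 1, 0, 0)
     R0 -= 9·R2  ⇒  (1, 0, 0, 1, 4)
     R1 -= 1·R2  ⇒  (0, 1, 0, 3, 4)
     R3 -= 2·R2  ⇒  (0, 0, 0, 0, 7)
column 3 empty below row 3
[4] R3 /= 7  ⇒  (0, 0, 0, 0, 1)
     R0 -= 4·R3  ⇒  (1, 0, 0, 1, 0)
     R1 -= 4·R3  ⇒  (0, 1, 0, 3, 0)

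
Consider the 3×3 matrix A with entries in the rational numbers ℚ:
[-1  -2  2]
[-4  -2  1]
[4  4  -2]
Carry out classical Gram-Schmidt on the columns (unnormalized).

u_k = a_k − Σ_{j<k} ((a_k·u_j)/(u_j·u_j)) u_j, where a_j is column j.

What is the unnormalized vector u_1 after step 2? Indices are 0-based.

u_1 = (-40/33, 38/33, 28/33)

Step 1: u_0 = a_0 = (-1, -4, 4).
Step 2: u_1 = a_1 − (26/33)·u_0 = (-40/33, 38/33, 28/33).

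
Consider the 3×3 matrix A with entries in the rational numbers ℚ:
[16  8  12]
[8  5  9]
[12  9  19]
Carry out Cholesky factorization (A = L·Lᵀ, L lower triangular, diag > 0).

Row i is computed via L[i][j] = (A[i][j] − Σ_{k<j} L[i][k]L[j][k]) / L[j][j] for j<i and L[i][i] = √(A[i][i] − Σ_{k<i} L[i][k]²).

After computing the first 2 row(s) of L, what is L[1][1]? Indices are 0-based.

L[1][1] = 1

Step 1: L[0][0] = √(16) = 4.
  L[1][0] = (8) / L[0][0] = 2.
Step 2: L[1][1] = √(1) = 1.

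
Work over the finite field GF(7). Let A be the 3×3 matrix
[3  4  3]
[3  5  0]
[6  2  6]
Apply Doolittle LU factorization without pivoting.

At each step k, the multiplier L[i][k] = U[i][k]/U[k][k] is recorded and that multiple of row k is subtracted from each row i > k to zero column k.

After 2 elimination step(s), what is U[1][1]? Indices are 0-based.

U[1][1] = 1

[col 0] pivot 3
  R1 -= 1*R0 → (0, 1, 4)  (L[1][0] := 1)
  R2 -= 2*R0 → (0, 1, 0)  (L[2][0] := 2)
[col 1] pivot 1
  R2 -= 1*R1 → (0, 0, 3)  (L[2][1] := 1)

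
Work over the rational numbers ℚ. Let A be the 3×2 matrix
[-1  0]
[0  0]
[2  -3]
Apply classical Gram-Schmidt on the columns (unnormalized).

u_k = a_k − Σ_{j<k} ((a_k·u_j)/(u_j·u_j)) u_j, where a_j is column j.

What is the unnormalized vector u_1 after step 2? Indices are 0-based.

Step 1: u_0 = a_0 = (-1, 0, 2).
Step 2: u_1 = a_1 − (-6/5)·u_0 = (-6/5, 0, -3/5).

u_1 = (-6/5, 0, -3/5)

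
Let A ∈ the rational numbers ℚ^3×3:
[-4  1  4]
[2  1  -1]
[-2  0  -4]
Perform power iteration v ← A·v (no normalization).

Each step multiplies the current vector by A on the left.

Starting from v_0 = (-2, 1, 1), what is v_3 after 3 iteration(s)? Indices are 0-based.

v_3 = (142, -64, 216)

v_0 = (-2, 1, 1).
v_1 = A·v_0 = (13, -4, 0).
v_2 = A·v_1 = (-56, 22, -26).
v_3 = A·v_2 = (142, -64, 216).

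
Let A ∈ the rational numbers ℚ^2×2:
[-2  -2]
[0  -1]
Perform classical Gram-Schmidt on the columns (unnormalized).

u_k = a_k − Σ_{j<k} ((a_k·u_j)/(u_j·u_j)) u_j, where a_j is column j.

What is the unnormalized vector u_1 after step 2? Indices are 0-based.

Step 1: u_0 = a_0 = (-2, 0).
Step 2: u_1 = a_1 − (1)·u_0 = (0, -1).

u_1 = (0, -1)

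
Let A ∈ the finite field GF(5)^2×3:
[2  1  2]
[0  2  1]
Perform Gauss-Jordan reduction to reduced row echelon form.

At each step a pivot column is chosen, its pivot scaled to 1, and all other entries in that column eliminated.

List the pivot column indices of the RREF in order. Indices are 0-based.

pivot columns: 0, 1

step 1: normalize row 0 (÷2) = (1, 3, 1)
step 2: normalize row 1 (÷2) = (0, 1, 3)
  row 0: subtract 3×row1 = (1, 0, 2)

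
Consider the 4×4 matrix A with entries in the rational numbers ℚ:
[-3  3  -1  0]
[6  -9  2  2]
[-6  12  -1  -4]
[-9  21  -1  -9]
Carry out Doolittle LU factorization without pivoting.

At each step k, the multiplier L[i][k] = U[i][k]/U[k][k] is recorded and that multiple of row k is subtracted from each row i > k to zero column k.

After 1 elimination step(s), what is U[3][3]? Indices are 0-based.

Step 1: pivot at (0,0) is -3.
  row1 ← row1 − (-2)·row0  ⇒  L[1][0]=-2, U row1=(0, -3, 0, 2)
  row2 ← row2 − (2)·row0  ⇒  L[2][0]=2, U row2=(0, 6, 1, -4)
  row3 ← row3 − (3)·row0  ⇒  L[3][0]=3, U row3=(0, 12, 2, -9)

U[3][3] = -9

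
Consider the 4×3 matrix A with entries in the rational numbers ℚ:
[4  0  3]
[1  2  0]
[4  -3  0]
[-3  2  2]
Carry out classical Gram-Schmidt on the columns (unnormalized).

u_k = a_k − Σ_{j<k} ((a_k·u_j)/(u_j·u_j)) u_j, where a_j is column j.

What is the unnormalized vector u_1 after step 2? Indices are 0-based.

u_1 = (32/21, 50/21, -31/21, 6/7)

Step 1: u_0 = a_0 = (4, 1, 4, -3).
Step 2: u_1 = a_1 − (-8/21)·u_0 = (32/21, 50/21, -31/21, 6/7).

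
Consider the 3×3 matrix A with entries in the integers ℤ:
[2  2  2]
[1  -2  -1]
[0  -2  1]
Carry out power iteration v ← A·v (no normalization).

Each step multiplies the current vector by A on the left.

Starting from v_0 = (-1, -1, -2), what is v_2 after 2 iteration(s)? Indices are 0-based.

v_0 = (-1, -1, -2).
v_1 = A·v_0 = (-8, 3, 0).
v_2 = A·v_1 = (-10, -14, -6).

v_2 = (-10, -14, -6)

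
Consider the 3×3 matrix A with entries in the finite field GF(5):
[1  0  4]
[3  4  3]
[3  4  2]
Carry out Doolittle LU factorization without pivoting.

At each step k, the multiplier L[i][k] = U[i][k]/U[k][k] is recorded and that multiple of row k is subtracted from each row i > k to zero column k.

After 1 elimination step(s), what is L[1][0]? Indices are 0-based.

Step 1: pivot at (0,0) is 1.
  row1 ← row1 − (3)·row0  ⇒  L[1][0]=3, U row1=(0, 4, 1)
  row2 ← row2 − (3)·row0  ⇒  L[2][0]=3, U row2=(0, 4, 0)

L[1][0] = 3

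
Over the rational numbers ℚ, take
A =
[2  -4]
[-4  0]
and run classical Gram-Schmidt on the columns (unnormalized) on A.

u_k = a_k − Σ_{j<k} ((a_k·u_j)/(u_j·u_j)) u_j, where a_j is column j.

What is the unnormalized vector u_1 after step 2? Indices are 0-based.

Step 1: u_0 = a_0 = (2, -4).
Step 2: u_1 = a_1 − (-2/5)·u_0 = (-16/5, -8/5).

u_1 = (-16/5, -8/5)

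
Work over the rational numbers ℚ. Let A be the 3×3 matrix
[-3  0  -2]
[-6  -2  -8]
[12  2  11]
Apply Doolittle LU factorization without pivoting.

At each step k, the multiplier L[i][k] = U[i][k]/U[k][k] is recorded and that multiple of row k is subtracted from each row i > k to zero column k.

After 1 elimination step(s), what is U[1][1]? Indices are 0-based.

k=0: U[0][0]=-3
  eliminate (1,0): mult=2, new row 1: (0, -2, -4); set L[1][0]=2
  eliminate (2,0): mult=-4, new row 2: (0, 2, 3); set L[2][0]=-4

U[1][1] = -2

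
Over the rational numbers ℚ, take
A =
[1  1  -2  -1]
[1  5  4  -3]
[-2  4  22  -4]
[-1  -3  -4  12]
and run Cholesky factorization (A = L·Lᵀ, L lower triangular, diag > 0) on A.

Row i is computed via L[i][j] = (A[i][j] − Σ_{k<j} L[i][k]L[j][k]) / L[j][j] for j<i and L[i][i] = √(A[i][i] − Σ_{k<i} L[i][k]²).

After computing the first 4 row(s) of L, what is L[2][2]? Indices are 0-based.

Step 1: L[0][0] = √(1) = 1.
  L[1][0] = (1) / L[0][0] = 1.
Step 2: L[1][1] = √(4) = 2.
  L[2][0] = (-2) / L[0][0] = -2.
  L[2][1] = (6) / L[1][1] = 3.
Step 3: L[2][2] = √(9) = 3.
  L[3][0] = (-1) / L[0][0] = -1.
  L[3][1] = (-2) / L[1][1] = -1.
  L[3][2] = (-3) / L[2][2] = -1.
Step 4: L[3][3] = √(9) = 3.

L[2][2] = 3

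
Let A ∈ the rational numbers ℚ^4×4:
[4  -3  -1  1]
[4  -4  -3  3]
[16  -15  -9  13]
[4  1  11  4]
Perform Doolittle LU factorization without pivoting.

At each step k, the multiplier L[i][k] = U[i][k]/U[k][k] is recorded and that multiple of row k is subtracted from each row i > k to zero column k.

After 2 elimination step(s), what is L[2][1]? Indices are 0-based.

L[2][1] = 3

Step 1: pivot at (0,0) is 4.
  row1 ← row1 − (1)·row0  ⇒  L[1][0]=1, U row1=(0, -1, -2, 2)
  row2 ← row2 − (4)·row0  ⇒  L[2][0]=4, U row2=(0, -3, -5, 9)
  row3 ← row3 − (1)·row0  ⇒  L[3][0]=1, U row3=(0, 4, 12, 3)
Step 2: pivot at (1,1) is -1.
  row2 ← row2 − (3)·row1  ⇒  L[2][1]=3, U row2=(0, 0, 1, 3)
  row3 ← row3 − (-4)·row1  ⇒  L[3][1]=-4, U row3=(0, 0, 4, 11)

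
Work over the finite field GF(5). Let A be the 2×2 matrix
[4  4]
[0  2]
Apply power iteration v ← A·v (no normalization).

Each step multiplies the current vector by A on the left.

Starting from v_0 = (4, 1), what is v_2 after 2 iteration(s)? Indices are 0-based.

v_2 = (3, 4)

v_0 = (4, 1).
v_1 = A·v_0 = (0, 2).
v_2 = A·v_1 = (3, 4).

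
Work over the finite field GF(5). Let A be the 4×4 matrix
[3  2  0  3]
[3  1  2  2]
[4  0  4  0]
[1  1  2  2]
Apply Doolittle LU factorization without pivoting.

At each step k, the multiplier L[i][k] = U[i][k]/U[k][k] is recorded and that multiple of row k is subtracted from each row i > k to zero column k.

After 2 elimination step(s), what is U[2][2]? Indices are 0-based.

U[2][2] = 2

Step 1: pivot at (0,0) is 3.
  row1 ← row1 − (1)·row0  ⇒  L[1][0]=1, U row1=(0, 4, 2, 4)
  row2 ← row2 − (3)·row0  ⇒  L[2][0]=3, U row2=(0, 4, 4, 1)
  row3 ← row3 − (2)·row0  ⇒  L[3][0]=2, U row3=(0, 2, 2, 1)
Step 2: pivot at (1,1) is 4.
  row2 ← row2 − (1)·row1  ⇒  L[2][1]=1, U row2=(0, 0, 2, 2)
  row3 ← row3 − (3)·row1  ⇒  L[3][1]=3, U row3=(0, 0, 1, 4)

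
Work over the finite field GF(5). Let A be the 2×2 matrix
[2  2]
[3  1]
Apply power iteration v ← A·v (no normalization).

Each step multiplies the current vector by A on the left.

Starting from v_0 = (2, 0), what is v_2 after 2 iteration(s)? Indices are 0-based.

v_0 = (2, 0).
v_1 = A·v_0 = (4, 1).
v_2 = A·v_1 = (0, 3).

v_2 = (0, 3)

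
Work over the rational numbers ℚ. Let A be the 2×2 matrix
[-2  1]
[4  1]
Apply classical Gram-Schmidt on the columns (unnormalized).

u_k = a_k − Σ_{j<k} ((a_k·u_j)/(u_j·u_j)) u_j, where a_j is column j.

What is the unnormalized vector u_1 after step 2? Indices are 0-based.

Step 1: u_0 = a_0 = (-2, 4).
Step 2: u_1 = a_1 − (1/10)·u_0 = (6/5, 3/5).

u_1 = (6/5, 3/5)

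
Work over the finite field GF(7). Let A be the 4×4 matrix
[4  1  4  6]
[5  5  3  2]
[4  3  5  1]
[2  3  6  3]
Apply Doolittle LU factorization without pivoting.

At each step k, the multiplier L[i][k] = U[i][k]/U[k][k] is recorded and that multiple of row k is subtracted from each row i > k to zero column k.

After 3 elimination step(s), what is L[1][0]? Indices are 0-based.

L[1][0] = 3

[col 0] pivot 4
  R1 -= 3*R0 → (0, 2, 5, 5)  (L[1][0] := 3)
  R2 -= 1*R0 → (0, 2, 1, 2)  (L[2][0] := 1)
  R3 -= 4*R0 → (0, 6, 4, 0)  (L[3][0] := 4)
[col 1] pivot 2
  R2 -= 1*R1 → (0, 0, 3, 4)  (L[2][1] := 1)
  R3 -= 3*R1 → (0, 0, 3, 6)  (L[3][1] := 3)
[col 2] pivot 3
  R3 -= 1*R2 → (0, 0, 0, 2)  (L[3][2] := 1)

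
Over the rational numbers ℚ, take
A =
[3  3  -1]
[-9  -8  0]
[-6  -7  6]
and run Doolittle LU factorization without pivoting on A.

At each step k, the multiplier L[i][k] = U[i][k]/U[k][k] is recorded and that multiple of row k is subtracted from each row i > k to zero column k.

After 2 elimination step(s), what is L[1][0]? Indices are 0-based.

[col 0] pivot 3
  R1 -= -3*R0 → (0, 1, -3)  (L[1][0] := -3)
  R2 -= -2*R0 → (0, -1, 4)  (L[2][0] := -2)
[col 1] pivot 1
  R2 -= -1*R1 → (0, 0, 1)  (L[2][1] := -1)

L[1][0] = -3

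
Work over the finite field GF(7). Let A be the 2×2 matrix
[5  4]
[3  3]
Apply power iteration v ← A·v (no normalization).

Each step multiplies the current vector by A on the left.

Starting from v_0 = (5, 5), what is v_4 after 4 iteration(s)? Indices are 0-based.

v_0 = (5, 5).
v_1 = A·v_0 = (3, 2).
v_2 = A·v_1 = (2, 1).
v_3 = A·v_2 = (0, 2).
v_4 = A·v_3 = (1, 6).

v_4 = (1, 6)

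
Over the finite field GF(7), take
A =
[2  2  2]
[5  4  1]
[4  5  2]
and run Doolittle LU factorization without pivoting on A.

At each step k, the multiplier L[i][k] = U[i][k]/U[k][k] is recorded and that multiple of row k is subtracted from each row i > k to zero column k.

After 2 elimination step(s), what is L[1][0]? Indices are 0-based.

L[1][0] = 6

Step 1: pivot at (0,0) is 2.
  row1 ← row1 − (6)·row0  ⇒  L[1][0]=6, U row1=(0, 6, 3)
  row2 ← row2 − (2)·row0  ⇒  L[2][0]=2, U row2=(0, 1, 5)
Step 2: pivot at (1,1) is 6.
  row2 ← row2 − (6)·row1  ⇒  L[2][1]=6, U row2=(0, 0, 1)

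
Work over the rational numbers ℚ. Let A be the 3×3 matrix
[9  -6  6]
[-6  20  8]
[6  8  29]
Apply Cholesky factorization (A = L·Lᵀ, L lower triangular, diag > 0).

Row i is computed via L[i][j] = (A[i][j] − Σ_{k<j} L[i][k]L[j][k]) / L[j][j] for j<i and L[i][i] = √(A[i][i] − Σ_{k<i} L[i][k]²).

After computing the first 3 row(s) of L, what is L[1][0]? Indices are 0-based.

Step 1: L[0][0] = √(9) = 3.
  L[1][0] = (-6) / L[0][0] = -2.
Step 2: L[1][1] = √(16) = 4.
  L[2][0] = (6) / L[0][0] = 2.
  L[2][1] = (12) / L[1][1] = 3.
Step 3: L[2][2] = √(16) = 4.

L[1][0] = -2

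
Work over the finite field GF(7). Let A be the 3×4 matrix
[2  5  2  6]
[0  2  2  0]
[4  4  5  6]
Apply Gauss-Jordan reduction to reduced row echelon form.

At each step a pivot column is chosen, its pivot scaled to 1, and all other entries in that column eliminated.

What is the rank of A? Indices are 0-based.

rank = 3

step 1: normalize row 0 (÷2) = (1, 6, 1, 3)
  row 2: subtract 4×row0 = (0, 1, 1, 1)
step 2: normalize row 1 (÷2) = (0, 1, 1, 0)
  row 0: subtract 6×row1 = (1, 0, 2, 3)
  row 2: subtract 1×row1 = (0, 0, 0, 1)
skip col 2 (zero from row 2)
step 3: normalize row 2 (÷1) = (0, 0, 0, 1)
  row 0: subtract 3×row2 = (1, 0, 2, 0)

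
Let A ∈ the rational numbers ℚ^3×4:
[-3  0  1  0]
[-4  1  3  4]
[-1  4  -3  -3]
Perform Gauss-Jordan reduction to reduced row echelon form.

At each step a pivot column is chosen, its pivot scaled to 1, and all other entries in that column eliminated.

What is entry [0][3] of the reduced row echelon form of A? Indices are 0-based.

M[0][3] = 19/30

step 1: normalize row 0 (÷-3) = (1, 0, -1/3, 0)
  row 1: subtract -4×row0 = (0, 1, 5/3, 4)
  row 2: subtract -1×row0 = (0, 4, -10/3, -3)
step 2: normalize row 1 (÷1) = (0, 1, 5/3, 4)
  row 2: subtract 4×row1 = (0, 0, -10, -19)
step 3: normalize row 2 (÷-10) = (0, 0, 1, 19/10)
  row 0: subtract -1/3×row2 = (1, 0, 0, 19/30)
  row 1: subtract 5/3×row2 = (0, 1, 0, 5/6)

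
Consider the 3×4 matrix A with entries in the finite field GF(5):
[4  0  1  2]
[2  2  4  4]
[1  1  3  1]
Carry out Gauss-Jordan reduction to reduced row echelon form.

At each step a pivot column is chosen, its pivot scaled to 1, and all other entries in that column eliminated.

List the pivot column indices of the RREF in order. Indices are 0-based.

pivot columns: 0, 1, 2

pivot(0,0)=4: scale R0 → (1, 0, 4, 3)
  clear (1,0): R1 −= (2)R0 → (0, 2, 1, 3)
  clear (2,0): R2 −= (1)R0 → (0, 1, 4, 3)
pivot(1,1)=2: scale R1 → (0, 1, 3, 4)
  clear (2,1): R2 −= (1)R1 → (0, 0, 1, 4)
pivot(2,2)=1: scale R2 → (0, 0, 1, 4)
  clear (0,2): R0 −= (4)R2 → (1, 0, 0, 2)
  clear (1,2): R1 −= (3)R2 → (0, 1, 0, 2)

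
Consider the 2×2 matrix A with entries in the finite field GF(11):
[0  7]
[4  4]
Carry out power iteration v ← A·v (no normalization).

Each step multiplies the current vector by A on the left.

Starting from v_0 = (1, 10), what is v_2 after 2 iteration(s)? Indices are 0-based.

v_2 = (0, 5)

v_0 = (1, 10).
v_1 = A·v_0 = (4, 0).
v_2 = A·v_1 = (0, 5).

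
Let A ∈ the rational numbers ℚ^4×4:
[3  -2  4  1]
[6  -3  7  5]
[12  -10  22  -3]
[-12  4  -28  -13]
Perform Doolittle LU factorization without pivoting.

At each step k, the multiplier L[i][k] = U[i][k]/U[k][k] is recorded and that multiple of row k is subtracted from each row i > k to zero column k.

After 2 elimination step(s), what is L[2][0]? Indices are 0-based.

L[2][0] = 4

[col 0] pivot 3
  R1 -= 2*R0 → (0, 1, -1, 3)  (L[1][0] := 2)
  R2 -= 4*R0 → (0, -2, 6, -7)  (L[2][0] := 4)
  R3 -= -4*R0 → (0, -4, -12, -9)  (L[3][0] := -4)
[col 1] pivot 1
  R2 -= -2*R1 → (0, 0, 4, -1)  (L[2][1] := -2)
  R3 -= -4*R1 → (0, 0, -16, 3)  (L[3][1] := -4)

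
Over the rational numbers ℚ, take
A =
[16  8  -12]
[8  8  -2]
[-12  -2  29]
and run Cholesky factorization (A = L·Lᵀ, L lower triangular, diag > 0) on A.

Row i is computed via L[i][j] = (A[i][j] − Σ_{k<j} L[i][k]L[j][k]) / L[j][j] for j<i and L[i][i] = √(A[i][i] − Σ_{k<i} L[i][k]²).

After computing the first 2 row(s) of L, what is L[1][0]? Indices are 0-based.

Step 1: L[0][0] = √(16) = 4.
  L[1][0] = (8) / L[0][0] = 2.
Step 2: L[1][1] = √(4) = 2.

L[1][0] = 2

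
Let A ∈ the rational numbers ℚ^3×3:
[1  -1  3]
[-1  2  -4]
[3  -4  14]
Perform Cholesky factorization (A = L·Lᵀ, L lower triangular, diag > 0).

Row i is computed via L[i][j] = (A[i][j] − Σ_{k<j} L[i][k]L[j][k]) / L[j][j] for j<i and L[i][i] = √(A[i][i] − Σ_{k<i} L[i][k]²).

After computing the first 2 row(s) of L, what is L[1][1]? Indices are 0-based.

Step 1: L[0][0] = √(1) = 1.
  L[1][0] = (-1) / L[0][0] = -1.
Step 2: L[1][1] = √(1) = 1.

L[1][1] = 1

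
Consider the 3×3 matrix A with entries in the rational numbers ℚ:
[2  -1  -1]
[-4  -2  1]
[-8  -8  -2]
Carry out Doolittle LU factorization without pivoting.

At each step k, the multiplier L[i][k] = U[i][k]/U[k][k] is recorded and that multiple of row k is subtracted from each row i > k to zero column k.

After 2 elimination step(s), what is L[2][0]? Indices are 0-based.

L[2][0] = -4

Step 1: pivot at (0,0) is 2.
  row1 ← row1 − (-2)·row0  ⇒  L[1][0]=-2, U row1=(0, -4, -1)
  row2 ← row2 − (-4)·row0  ⇒  L[2][0]=-4, U row2=(0, -12, -6)
Step 2: pivot at (1,1) is -4.
  row2 ← row2 − (3)·row1  ⇒  L[2][1]=3, U row2=(0, 0, -3)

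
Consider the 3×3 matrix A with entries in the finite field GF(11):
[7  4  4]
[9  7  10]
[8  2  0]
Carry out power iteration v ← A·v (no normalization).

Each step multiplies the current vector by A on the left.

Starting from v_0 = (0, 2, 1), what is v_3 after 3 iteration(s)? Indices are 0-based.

v_3 = (0, 4, 0)

v_0 = (0, 2, 1).
v_1 = A·v_0 = (1, 2, 4).
v_2 = A·v_1 = (9, 8, 1).
v_3 = A·v_2 = (0, 4, 0).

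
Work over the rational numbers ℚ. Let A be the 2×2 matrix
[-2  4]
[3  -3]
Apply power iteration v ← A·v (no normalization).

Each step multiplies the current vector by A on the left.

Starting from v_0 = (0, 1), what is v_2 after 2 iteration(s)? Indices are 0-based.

v_2 = (-20, 21)

v_0 = (0, 1).
v_1 = A·v_0 = (4, -3).
v_2 = A·v_1 = (-20, 21).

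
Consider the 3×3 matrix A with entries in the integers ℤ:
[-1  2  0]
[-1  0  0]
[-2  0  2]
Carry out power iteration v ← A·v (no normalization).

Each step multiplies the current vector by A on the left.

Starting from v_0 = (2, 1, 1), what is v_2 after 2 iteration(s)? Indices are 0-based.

v_2 = (-4, 0, -4)

v_0 = (2, 1, 1).
v_1 = A·v_0 = (0, -2, -2).
v_2 = A·v_1 = (-4, 0, -4).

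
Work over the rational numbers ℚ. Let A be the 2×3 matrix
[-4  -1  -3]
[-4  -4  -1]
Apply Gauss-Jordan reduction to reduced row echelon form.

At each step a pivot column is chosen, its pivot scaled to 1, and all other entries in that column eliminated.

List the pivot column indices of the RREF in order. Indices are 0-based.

[1] R0 /= -4  ⇒  (1, 1/4, 3/4)
     R1 -= -4·R0  ⇒  (0, -3, 2)
[2] R1 /= -3  ⇒  (0, 1, -2/3)
     R0 -= 1/4·R1  ⇒  (1, 0, 11/12)

pivot columns: 0, 1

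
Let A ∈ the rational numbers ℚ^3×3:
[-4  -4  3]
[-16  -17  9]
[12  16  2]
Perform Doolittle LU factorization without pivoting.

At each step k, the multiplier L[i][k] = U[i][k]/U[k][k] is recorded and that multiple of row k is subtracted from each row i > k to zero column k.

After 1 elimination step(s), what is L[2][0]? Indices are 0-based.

Step 1: pivot at (0,0) is -4.
  row1 ← row1 − (4)·row0  ⇒  L[1][0]=4, U row1=(0, -1, -3)
  row2 ← row2 − (-3)·row0  ⇒  L[2][0]=-3, U row2=(0, 4, 11)

L[2][0] = -3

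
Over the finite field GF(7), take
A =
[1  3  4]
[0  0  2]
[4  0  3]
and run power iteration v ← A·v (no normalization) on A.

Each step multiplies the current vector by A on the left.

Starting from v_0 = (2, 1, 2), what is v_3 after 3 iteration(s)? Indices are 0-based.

v_0 = (2, 1, 2).
v_1 = A·v_0 = (6, 4, 0).
v_2 = A·v_1 = (4, 0, 3).
v_3 = A·v_2 = (2, 6, 4).

v_3 = (2, 6, 4)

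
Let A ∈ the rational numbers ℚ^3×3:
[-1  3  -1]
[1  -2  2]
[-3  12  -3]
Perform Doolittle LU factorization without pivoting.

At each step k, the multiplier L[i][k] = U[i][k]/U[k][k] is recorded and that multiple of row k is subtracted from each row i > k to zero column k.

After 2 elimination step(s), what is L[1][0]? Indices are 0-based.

L[1][0] = -1

k=0: U[0][0]=-1
  eliminate (1,0): mult=-1, new row 1: (0, 1, 1); set L[1][0]=-1
  eliminate (2,0): mult=3, new row 2: (0, 3, 0); set L[2][0]=3
k=1: U[1][1]=1
  eliminate (2,1): mult=3, new row 2: (0, 0, -3); set L[2][1]=3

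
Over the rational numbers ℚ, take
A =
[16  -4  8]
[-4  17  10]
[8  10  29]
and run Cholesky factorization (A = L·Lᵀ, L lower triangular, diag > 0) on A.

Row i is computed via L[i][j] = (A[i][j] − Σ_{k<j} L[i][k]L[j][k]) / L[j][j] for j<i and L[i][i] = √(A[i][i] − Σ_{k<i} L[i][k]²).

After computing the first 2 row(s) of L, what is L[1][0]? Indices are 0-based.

L[1][0] = -1

Step 1: L[0][0] = √(16) = 4.
  L[1][0] = (-4) / L[0][0] = -1.
Step 2: L[1][1] = √(16) = 4.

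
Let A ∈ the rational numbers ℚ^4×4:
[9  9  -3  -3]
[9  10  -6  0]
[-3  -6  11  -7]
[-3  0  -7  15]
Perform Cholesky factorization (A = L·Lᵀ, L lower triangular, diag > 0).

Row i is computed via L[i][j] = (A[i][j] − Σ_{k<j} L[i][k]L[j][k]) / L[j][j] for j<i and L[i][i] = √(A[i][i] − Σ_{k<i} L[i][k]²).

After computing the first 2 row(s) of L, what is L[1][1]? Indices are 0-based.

Step 1: L[0][0] = √(9) = 3.
  L[1][0] = (9) / L[0][0] = 3.
Step 2: L[1][1] = √(1) = 1.

L[1][1] = 1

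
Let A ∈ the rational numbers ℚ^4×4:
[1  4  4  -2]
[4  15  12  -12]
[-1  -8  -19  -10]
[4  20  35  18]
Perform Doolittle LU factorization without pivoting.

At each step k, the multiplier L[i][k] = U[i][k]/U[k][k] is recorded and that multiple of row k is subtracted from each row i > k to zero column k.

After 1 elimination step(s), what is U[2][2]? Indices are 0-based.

U[2][2] = -15

Step 1: pivot at (0,0) is 1.
  row1 ← row1 − (4)·row0  ⇒  L[1][0]=4, U row1=(0, -1, -4, -4)
  row2 ← row2 − (-1)·row0  ⇒  L[2][0]=-1, U row2=(0, -4, -15, -12)
  row3 ← row3 − (4)·row0  ⇒  L[3][0]=4, U row3=(0, 4, 19, 26)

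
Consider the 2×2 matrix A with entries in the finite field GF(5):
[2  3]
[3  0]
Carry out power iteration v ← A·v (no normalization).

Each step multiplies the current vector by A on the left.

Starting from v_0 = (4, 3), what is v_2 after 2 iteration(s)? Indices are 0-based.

v_2 = (0, 1)

v_0 = (4, 3).
v_1 = A·v_0 = (2, 2).
v_2 = A·v_1 = (0, 1).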